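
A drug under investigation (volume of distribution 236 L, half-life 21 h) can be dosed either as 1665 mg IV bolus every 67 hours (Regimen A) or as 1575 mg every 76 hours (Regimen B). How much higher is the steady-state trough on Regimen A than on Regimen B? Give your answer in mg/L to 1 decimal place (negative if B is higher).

0.3 mg/L

Regimen A: f = (1/2)^(67/21) ≈ 0.1095; Cmin,ss = (1665/236)·f/(1−f) ≈ 0.868 mg/L.
Regimen B: f = (1/2)^(76/21) ≈ 0.0814; Cmin,ss = (1575/236)·f/(1−f) ≈ 0.591 mg/L.
Difference ≈ 0.868 − 0.591 ≈ 0.277 mg/L.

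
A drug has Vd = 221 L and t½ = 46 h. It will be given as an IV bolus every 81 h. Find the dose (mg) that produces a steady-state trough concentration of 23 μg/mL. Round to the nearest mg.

12143 mg

τ/t½ = 81/46 ≈ 1.7609, so f = (1/2)^(81/46) ≈ 0.295070.
Cmin,ss = (D/Vd)·f/(1−f), so D = Cmin,ss·Vd·(1−f)/f.
D = 23 × 221 × (1−f)/f ≈ 23 × 221 × 2.38903 ≈ 12143.44 mg.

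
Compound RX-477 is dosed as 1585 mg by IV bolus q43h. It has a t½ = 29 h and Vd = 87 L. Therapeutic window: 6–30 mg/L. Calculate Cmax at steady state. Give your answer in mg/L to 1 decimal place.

Over one 43-h interval, 43/29 ≈ 1.4828 half-lives elapse, leaving f ≈ 0.3578 of each dose.
Accumulation ratio R = 1/(1 − f) ≈ 1/0.6422 ≈ 1.5571.
Each bolus raises the concentration by D/Vd = 1585/87 ≈ 18.218 mg/L.
Steady-state peak Cmax,ss = C₀·R ≈ 18.218 × 1.5571 ≈ 28.367 mg/L.
Peak 28.4 mg/L vs MTC 30 mg/L: below toxic threshold.

28.4 mg/L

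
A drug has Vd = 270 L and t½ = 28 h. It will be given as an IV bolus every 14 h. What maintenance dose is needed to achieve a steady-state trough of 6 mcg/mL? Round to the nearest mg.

τ/t½ = 14/28 ≈ 0.5, so f = (1/2)^(14/28) ≈ 0.707107.
Cmin,ss = (D/Vd)·f/(1−f), so D = Cmin,ss·Vd·(1−f)/f.
D = 6 × 270 × (1−f)/f ≈ 6 × 270 × 0.41421 ≈ 671.02 mg.

671 mg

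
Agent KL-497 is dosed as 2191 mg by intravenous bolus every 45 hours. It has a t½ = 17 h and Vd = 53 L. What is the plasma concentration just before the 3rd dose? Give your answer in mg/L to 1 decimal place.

7.7 mg/L

f = (1/2)^(τ/t½) = (1/2)^(45/17) ≈ 0.1596.
C₀ = D/Vd = 2191/53 ≈ 41.340 mg/L.
Before the 3rd dose, 2 doses have been given. Superposition: Cmin = C₀·(f + f²).
≈ 41.340 × (0.1596 + 0.0255) ≈ 41.340 × 0.1851 ≈ 7.652 mg/L.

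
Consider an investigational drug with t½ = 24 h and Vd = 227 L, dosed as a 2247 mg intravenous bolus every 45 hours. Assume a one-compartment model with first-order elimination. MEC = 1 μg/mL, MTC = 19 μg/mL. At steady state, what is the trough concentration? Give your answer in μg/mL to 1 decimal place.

τ/t½ = 45/24 ≈ 1.875, so fraction remaining f = (1/2)^(45/24) ≈ 0.2726.
At steady state, accumulation factor R = 1/(1 − e^(−kτ)) ≈ 1.3748.
Each bolus raises the concentration by D/Vd = 2247/227 ≈ 9.899 μg/mL.
Cmax,ss = C₀/(1 − f) ≈ 9.899/0.7274 ≈ 13.609 μg/mL.
Steady-state trough Cmin,ss = Cmax,ss·f ≈ 13.609 × 0.2726 ≈ 3.710 μg/mL.
Trough 3.7 μg/mL vs MEC 1 μg/mL: adequate.

3.7 μg/mL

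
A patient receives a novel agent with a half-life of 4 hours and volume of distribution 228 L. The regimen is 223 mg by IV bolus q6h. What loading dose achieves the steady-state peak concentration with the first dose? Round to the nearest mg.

f = (1/2)^(6/4) ≈ 0.353553; accumulation ratio R = 1/(1−f) ≈ 1.54692.
Loading dose to hit Cmax,ss on first dose: D_load = D_maint·R ≈ 223 × 1.54692 ≈ 344.96 mg.

345 mg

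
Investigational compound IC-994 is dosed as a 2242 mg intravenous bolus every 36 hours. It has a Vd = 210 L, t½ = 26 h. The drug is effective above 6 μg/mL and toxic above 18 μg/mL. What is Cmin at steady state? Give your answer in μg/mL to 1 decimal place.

τ/t½ = 36/26 ≈ 1.3846, so fraction remaining f = (1/2)^(36/26) ≈ 0.3830.
Accumulation ratio R = 1/(1 − f) ≈ 1/0.6170 ≈ 1.6207.
Single-dose peak C₀ = D/Vd = 2242/210 ≈ 10.676 μg/mL.
Cmax,ss = C₀/(1 − f) ≈ 10.676/0.6170 ≈ 17.303 μg/mL.
Steady-state trough Cmin,ss = Cmax,ss·f ≈ 17.303 × 0.3830 ≈ 6.627 μg/mL.
Trough 6.6 μg/mL vs MEC 6 μg/mL: adequate.

6.6 μg/mL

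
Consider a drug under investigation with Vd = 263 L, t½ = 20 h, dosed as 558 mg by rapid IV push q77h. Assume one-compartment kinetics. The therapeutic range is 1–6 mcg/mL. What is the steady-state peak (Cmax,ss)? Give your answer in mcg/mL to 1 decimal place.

τ/t½ = 77/20 ≈ 3.85, so fraction remaining f = (1/2)^(77/20) ≈ 0.0693.
Accumulation ratio R = 1/(1 − f) ≈ 1/0.9307 ≈ 1.0745.
Each bolus raises the concentration by D/Vd = 558/263 ≈ 2.122 mcg/mL.
Steady-state peak Cmax,ss = C₀·R ≈ 2.122 × 1.0745 ≈ 2.280 mcg/mL.
Peak 2.3 mcg/mL vs MTC 6 mcg/mL: below toxic threshold.

2.3 mcg/mL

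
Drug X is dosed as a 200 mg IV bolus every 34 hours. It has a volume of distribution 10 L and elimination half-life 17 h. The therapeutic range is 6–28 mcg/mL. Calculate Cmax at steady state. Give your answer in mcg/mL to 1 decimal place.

26.7 mcg/mL

τ = 34 h = 2 half-lives, so f = (1/2)^2 = 0.25.
Accumulation ratio R = 1/(1 − f) = 1/0.75 = 4/3.
Single-dose peak C₀ = D/Vd = 200/10 = 20 mcg/mL.
Steady-state peak Cmax,ss = C₀·R = 20 × 4/3 ≈ 26.667 mcg/mL.
Peak 26.7 mcg/mL vs MTC 28 mcg/mL: below toxic threshold.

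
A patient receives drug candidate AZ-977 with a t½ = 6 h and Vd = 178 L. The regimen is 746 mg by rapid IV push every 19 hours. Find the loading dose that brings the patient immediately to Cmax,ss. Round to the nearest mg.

839 mg

f = (1/2)^(19/6) ≈ 0.111362; accumulation ratio R = 1/(1−f) ≈ 1.12532.
Loading dose to hit Cmax,ss on first dose: D_load = D_maint·R ≈ 746 × 1.12532 ≈ 839.49 mg.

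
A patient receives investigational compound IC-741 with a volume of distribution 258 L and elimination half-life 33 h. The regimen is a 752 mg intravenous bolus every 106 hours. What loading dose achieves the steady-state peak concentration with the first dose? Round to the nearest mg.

843 mg

f = (1/2)^(106/33) ≈ 0.107908; accumulation ratio R = 1/(1−f) ≈ 1.12096.
Loading dose to hit Cmax,ss on first dose: D_load = D_maint·R ≈ 752 × 1.12096 ≈ 842.96 mg.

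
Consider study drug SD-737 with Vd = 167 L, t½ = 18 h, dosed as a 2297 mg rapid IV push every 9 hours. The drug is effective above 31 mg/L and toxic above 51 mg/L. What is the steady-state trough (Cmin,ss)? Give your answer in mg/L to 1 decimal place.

33.2 mg/L

k = ln2/t½ = ln2/18 ≈ 0.038508 h⁻¹; fraction remaining f = e^(−kτ) = e^(−0.038508×9) ≈ 0.7071.
At steady state, accumulation factor R = 1/(1 − e^(−kτ)) ≈ 3.4141.
Each bolus raises the concentration by D/Vd = 2297/167 ≈ 13.754 mg/L.
Cmax,ss = C₀/(1 − f) ≈ 13.754/0.2929 ≈ 46.958 mg/L.
One interval later, Cmin,ss = Cmax,ss·e^(−kτ) ≈ 46.958 × 0.7071 ≈ 33.204 mg/L.
Trough 33.2 mg/L vs MEC 31 mg/L: adequate.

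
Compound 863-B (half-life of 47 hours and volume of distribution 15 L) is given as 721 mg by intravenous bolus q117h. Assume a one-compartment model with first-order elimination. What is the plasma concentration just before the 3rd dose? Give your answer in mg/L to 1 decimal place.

f = (1/2)^(τ/t½) = (1/2)^(117/47) ≈ 0.1781.
C₀ = D/Vd = 721/15 ≈ 48.067 mg/L.
Before the 3rd dose, 2 doses have been given. Superposition: Cmin = C₀·(f + f²).
≈ 48.067 × (0.1781 + 0.0317) ≈ 48.067 × 0.2098 ≈ 10.084 mg/L.

10.1 mg/L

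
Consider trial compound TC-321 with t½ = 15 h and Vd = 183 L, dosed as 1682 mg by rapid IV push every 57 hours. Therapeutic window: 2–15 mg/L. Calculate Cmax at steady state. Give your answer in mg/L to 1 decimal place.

9.9 mg/L

Over one 57-h interval, 57/15 ≈ 3.8 half-lives elapse, leaving f ≈ 0.0718 of each dose.
Accumulation ratio R = 1/(1 − f) ≈ 1/0.9282 ≈ 1.0774.
Each bolus raises the concentration by D/Vd = 1682/183 ≈ 9.191 mg/L.
Cmax,ss = C₀/(1 − f) ≈ 9.191/0.9282 ≈ 9.902 mg/L.
Peak 9.9 mg/L vs MTC 15 mg/L: below toxic threshold.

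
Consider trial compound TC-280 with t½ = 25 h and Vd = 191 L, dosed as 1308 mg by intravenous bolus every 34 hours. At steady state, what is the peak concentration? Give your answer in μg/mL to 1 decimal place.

11.2 μg/mL

τ/t½ = 34/25 ≈ 1.36, so fraction remaining f = (1/2)^(34/25) ≈ 0.3896.
Accumulation ratio R = 1/(1 − f) ≈ 1/0.6104 ≈ 1.6383.
Each bolus raises the concentration by D/Vd = 1308/191 ≈ 6.848 μg/mL.
Cmax,ss = C₀/(1 − f) ≈ 6.848/0.6104 ≈ 11.219 μg/mL.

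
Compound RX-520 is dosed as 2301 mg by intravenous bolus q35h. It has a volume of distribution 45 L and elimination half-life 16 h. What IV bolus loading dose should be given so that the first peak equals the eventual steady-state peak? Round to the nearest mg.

2948 mg

f = (1/2)^(35/16) ≈ 0.219532; accumulation ratio R = 1/(1−f) ≈ 1.28128.
Loading dose to hit Cmax,ss on first dose: D_load = D_maint·R ≈ 2301 × 1.28128 ≈ 2948.23 mg.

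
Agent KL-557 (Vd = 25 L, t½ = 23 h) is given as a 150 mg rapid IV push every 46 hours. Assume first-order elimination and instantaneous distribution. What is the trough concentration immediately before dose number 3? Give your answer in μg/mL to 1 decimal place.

f = (1/2)^(τ/t½) = (1/2)^(46/23) ≈ 0.2500.
C₀ = D/Vd = 150/25 ≈ 6.000 μg/mL.
Before the 3rd dose, 2 doses have been given. Superposition: Cmin = C₀·(f + f²).
≈ 6.000 × (0.2500 + 0.0625) ≈ 6.000 × 0.3125 ≈ 1.875 μg/mL.

1.9 μg/mL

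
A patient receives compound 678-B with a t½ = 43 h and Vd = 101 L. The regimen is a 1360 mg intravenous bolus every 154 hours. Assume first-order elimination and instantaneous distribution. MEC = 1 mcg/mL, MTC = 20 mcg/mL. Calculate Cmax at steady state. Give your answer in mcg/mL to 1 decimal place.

Over one 154-h interval, 154/43 ≈ 3.5814 half-lives elapse, leaving f ≈ 0.0835 of each dose.
At steady state, accumulation factor R = 1/(1 − e^(−kτ)) ≈ 1.0911.
Each bolus raises the concentration by D/Vd = 1360/101 ≈ 13.465 mcg/mL.
Cmax,ss = C₀/(1 − f) ≈ 13.465/0.9165 ≈ 14.692 mcg/mL.
Peak 14.7 mcg/mL vs MTC 20 mcg/mL: below toxic threshold.

14.7 mcg/mL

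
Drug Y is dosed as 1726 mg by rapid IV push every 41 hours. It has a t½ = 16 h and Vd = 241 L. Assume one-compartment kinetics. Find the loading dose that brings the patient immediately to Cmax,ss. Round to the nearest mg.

f = (1/2)^(41/16) ≈ 0.169282; accumulation ratio R = 1/(1−f) ≈ 1.20378.
Loading dose to hit Cmax,ss on first dose: D_load = D_maint·R ≈ 1726 × 1.20378 ≈ 2077.72 mg.

2078 mg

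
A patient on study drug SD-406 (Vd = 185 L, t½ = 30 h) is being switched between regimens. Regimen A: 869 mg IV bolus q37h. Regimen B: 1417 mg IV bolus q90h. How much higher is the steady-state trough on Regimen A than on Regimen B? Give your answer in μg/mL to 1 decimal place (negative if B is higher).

2.4 μg/mL

Regimen A: f = (1/2)^(37/30) ≈ 0.4253; Cmin,ss = (869/185)·f/(1−f) ≈ 3.476 μg/mL.
Regimen B: f = (1/2)^(90/30) ≈ 0.1250; Cmin,ss = (1417/185)·f/(1−f) ≈ 1.094 μg/mL.
Difference ≈ 3.476 − 1.094 ≈ 2.382 μg/mL.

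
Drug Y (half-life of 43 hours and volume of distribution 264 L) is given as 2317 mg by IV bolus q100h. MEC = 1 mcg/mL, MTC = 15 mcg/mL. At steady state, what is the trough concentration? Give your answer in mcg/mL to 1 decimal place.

τ/t½ = 100/43 ≈ 2.3256, so fraction remaining f = (1/2)^(100/43) ≈ 0.1995.
Accumulation ratio R = 1/(1 − f) ≈ 1/0.8005 ≈ 1.2492.
Single-dose peak C₀ = D/Vd = 2317/264 ≈ 8.777 mcg/mL.
Cmax,ss = C₀/(1 − f) ≈ 8.777/0.8005 ≈ 10.964 mcg/mL.
Steady-state trough Cmin,ss = Cmax,ss·f ≈ 10.964 × 0.1995 ≈ 2.187 mcg/mL.
Trough 2.2 mcg/mL vs MEC 1 mcg/mL: adequate.

2.2 mcg/mL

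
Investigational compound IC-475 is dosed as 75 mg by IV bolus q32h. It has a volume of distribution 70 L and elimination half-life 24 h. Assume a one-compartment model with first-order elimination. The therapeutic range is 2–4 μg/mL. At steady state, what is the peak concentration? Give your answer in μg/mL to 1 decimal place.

1.8 μg/mL

Over one 32-h interval, 32/24 ≈ 1.3333 half-lives elapse, leaving f ≈ 0.3969 of each dose.
At steady state, accumulation factor R = 1/(1 − e^(−kτ)) ≈ 1.6581.
Single-dose peak C₀ = D/Vd = 75/70 ≈ 1.071 μg/mL.
Steady-state peak Cmax,ss = C₀·R ≈ 1.071 × 1.6581 ≈ 1.776 μg/mL.
Peak 1.8 μg/mL vs MTC 4 μg/mL: below toxic threshold.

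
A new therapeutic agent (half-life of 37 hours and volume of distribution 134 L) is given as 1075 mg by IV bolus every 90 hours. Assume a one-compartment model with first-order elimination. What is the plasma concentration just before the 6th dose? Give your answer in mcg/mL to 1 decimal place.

f = (1/2)^(τ/t½) = (1/2)^(90/37) ≈ 0.1853.
C₀ = D/Vd = 1075/134 ≈ 8.022 mcg/mL.
Before the 6th dose, 5 doses have been given. Superposition: Cmin = C₀·(f + f² + … + f^5).
≈ 8.022 × (0.1853 + 0.0343 + 0.0064 + 0.0012 + 0.0002) ≈ 8.022 × 0.2274 ≈ 1.824 mcg/mL.

1.8 mcg/mL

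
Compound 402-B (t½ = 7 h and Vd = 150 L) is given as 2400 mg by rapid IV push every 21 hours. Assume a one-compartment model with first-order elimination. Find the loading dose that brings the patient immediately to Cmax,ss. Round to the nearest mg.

2743 mg

f = (1/2)^(21/7) ≈ 0.125000; accumulation ratio R = 1/(1−f) ≈ 1.14286.
Loading dose to hit Cmax,ss on first dose: D_load = D_maint·R ≈ 2400 × 1.14286 ≈ 2742.86 mg.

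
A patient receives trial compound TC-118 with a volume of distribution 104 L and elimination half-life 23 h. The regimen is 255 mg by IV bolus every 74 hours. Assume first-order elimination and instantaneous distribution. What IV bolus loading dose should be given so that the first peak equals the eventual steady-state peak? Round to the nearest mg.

286 mg

f = (1/2)^(74/23) ≈ 0.107515; accumulation ratio R = 1/(1−f) ≈ 1.12047.
Loading dose to hit Cmax,ss on first dose: D_load = D_maint·R ≈ 255 × 1.12047 ≈ 285.72 mg.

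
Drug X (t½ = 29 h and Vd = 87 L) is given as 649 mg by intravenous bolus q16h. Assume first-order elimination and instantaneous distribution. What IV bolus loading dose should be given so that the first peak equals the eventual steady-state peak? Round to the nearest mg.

2042 mg

f = (1/2)^(16/29) ≈ 0.682204; accumulation ratio R = 1/(1−f) ≈ 3.14667.
Loading dose to hit Cmax,ss on first dose: D_load = D_maint·R ≈ 649 × 3.14667 ≈ 2042.19 mg.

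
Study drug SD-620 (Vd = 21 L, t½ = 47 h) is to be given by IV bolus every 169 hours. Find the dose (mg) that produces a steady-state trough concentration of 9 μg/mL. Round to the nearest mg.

τ/t½ = 169/47 ≈ 3.5957, so f = (1/2)^(169/47) ≈ 0.082713.
Cmin,ss = (D/Vd)·f/(1−f), so D = Cmin,ss·Vd·(1−f)/f.
D = 9 × 21 × (1−f)/f ≈ 9 × 21 × 11.09000 ≈ 2096.01 mg.

2096 mg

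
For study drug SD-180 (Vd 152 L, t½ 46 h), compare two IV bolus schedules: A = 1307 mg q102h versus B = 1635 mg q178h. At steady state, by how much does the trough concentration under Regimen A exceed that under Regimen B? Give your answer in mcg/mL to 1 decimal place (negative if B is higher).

Regimen A: f = (1/2)^(102/46) ≈ 0.2150; Cmin,ss = (1307/152)·f/(1−f) ≈ 2.355 mcg/mL.
Regimen B: f = (1/2)^(178/46) ≈ 0.0684; Cmin,ss = (1635/152)·f/(1−f) ≈ 0.790 mcg/mL.
Difference ≈ 2.355 − 0.790 ≈ 1.565 mcg/mL.

1.6 mcg/mL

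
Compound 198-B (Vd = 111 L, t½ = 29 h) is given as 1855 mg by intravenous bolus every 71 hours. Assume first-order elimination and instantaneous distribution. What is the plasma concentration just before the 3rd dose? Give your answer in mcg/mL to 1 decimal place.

3.6 mcg/mL

f = (1/2)^(τ/t½) = (1/2)^(71/29) ≈ 0.1832.
C₀ = D/Vd = 1855/111 ≈ 16.712 mcg/mL.
Before the 3rd dose, 2 doses have been given. Superposition: Cmin = C₀·(f + f²).
≈ 16.712 × (0.1832 + 0.0336) ≈ 16.712 × 0.2168 ≈ 3.623 mcg/mL.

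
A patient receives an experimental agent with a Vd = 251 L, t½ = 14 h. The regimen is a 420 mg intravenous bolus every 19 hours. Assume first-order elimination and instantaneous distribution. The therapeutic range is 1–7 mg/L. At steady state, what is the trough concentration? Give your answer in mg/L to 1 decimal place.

1.1 mg/L

k = ln2/t½ = ln2/14 ≈ 0.049511 h⁻¹; fraction remaining f = e^(−kτ) = e^(−0.049511×19) ≈ 0.3904.
At steady state, accumulation factor R = 1/(1 − e^(−kτ)) ≈ 1.6404.
Each bolus raises the concentration by D/Vd = 420/251 ≈ 1.673 mg/L.
Cmax,ss = C₀/(1 − f) ≈ 1.673/0.6096 ≈ 2.744 mg/L.
Steady-state trough Cmin,ss = Cmax,ss·f ≈ 2.744 × 0.3904 ≈ 1.071 mg/L.
Trough 1.1 mg/L vs MEC 1 mg/L: adequate.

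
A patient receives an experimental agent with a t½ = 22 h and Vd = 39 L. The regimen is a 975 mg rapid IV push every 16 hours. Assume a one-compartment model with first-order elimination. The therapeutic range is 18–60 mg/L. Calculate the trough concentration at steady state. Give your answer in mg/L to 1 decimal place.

Over one 16-h interval, 16/22 ≈ 0.72727 half-lives elapse, leaving f ≈ 0.6040 of each dose.
At steady state, accumulation factor R = 1/(1 − e^(−kτ)) ≈ 2.5253.
Each bolus raises the concentration by D/Vd = 975/39 ≈ 25.000 mg/L.
Steady-state peak Cmax,ss = C₀·R ≈ 25.000 × 2.5253 ≈ 63.133 mg/L.
One interval later, Cmin,ss = Cmax,ss·e^(−kτ) ≈ 63.133 × 0.6040 ≈ 38.132 mg/L.
Trough 38.1 mg/L vs MEC 18 mg/L: adequate.

38.1 mg/L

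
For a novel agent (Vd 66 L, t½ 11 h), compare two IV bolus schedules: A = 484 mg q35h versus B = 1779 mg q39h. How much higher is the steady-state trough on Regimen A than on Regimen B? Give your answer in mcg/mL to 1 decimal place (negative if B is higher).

-1.6 mcg/mL

Regimen A: f = (1/2)^(35/11) ≈ 0.1102; Cmin,ss = (484/66)·f/(1−f) ≈ 0.908 mcg/mL.
Regimen B: f = (1/2)^(39/11) ≈ 0.0856; Cmin,ss = (1779/66)·f/(1−f) ≈ 2.523 mcg/mL.
Difference ≈ 0.908 − 2.523 ≈ -1.615 mcg/mL.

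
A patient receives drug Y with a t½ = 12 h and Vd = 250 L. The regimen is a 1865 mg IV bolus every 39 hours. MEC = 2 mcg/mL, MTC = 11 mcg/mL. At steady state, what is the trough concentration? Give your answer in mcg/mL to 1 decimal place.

0.9 mcg/mL

Over one 39-h interval, 39/12 ≈ 3.25 half-lives elapse, leaving f ≈ 0.1051 of each dose.
Each bolus raises the concentration by D/Vd = 1865/250 ≈ 7.460 mcg/mL.
Steady-state trough Cmin,ss = C₀·f/(1−f) ≈ 7.460 × 0.1051/0.8949 ≈ 0.876 mcg/mL.
Trough 0.9 mcg/mL vs MEC 2 mcg/mL: subtherapeutic.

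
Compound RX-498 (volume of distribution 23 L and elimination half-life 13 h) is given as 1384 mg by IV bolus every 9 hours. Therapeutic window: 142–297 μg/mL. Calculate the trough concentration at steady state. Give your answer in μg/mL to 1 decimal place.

97.7 μg/mL

k = ln2/t½ = ln2/13 ≈ 0.053319 h⁻¹; fraction remaining f = e^(−kτ) = e^(−0.053319×9) ≈ 0.6189.
Accumulation ratio R = 1/(1 − f) ≈ 1/0.3811 ≈ 2.6240.
Single-dose peak C₀ = D/Vd = 1384/23 ≈ 60.174 μg/mL.
Steady-state peak Cmax,ss = C₀·R ≈ 60.174 × 2.6240 ≈ 157.897 μg/mL.
One interval later, Cmin,ss = Cmax,ss·e^(−kτ) ≈ 157.897 × 0.6189 ≈ 97.722 μg/mL.
Trough 97.7 μg/mL vs MEC 142 μg/mL: subtherapeutic.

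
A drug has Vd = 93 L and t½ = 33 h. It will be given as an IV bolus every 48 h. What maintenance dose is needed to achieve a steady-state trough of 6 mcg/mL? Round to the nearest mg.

971 mg

τ/t½ = 48/33 ≈ 1.4545, so f = (1/2)^(48/33) ≈ 0.364870.
Cmin,ss = (D/Vd)·f/(1−f), so D = Cmin,ss·Vd·(1−f)/f.
D = 6 × 93 × (1−f)/f ≈ 6 × 93 × 1.74070 ≈ 971.31 mg.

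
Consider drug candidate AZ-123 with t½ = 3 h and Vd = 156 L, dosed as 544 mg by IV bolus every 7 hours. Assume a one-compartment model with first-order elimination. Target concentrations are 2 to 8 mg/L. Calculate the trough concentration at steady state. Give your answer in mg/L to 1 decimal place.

Over one 7-h interval, 7/3 ≈ 2.3333 half-lives elapse, leaving f ≈ 0.1984 of each dose.
At steady state, accumulation factor R = 1/(1 − e^(−kτ)) ≈ 1.2475.
Each bolus raises the concentration by D/Vd = 544/156 ≈ 3.487 mg/L.
Cmax,ss = C₀/(1 − f) ≈ 3.487/0.8016 ≈ 4.350 mg/L.
Steady-state trough Cmin,ss = Cmax,ss·f ≈ 4.350 × 0.1984 ≈ 0.863 mg/L.
Trough 0.9 mg/L vs MEC 2 mg/L: subtherapeutic.

0.9 mg/L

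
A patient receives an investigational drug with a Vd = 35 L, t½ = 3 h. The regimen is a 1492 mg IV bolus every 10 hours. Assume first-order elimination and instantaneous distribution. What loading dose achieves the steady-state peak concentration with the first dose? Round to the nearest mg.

f = (1/2)^(10/3) ≈ 0.099213; accumulation ratio R = 1/(1−f) ≈ 1.11014.
Loading dose to hit Cmax,ss on first dose: D_load = D_maint·R ≈ 1492 × 1.11014 ≈ 1656.33 mg.

1656 mg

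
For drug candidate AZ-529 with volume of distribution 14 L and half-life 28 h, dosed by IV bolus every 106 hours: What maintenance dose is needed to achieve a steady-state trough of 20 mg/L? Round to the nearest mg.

3582 mg

τ/t½ = 106/28 ≈ 3.7857, so f = (1/2)^(106/28) ≈ 0.072508.
Cmin,ss = (D/Vd)·f/(1−f), so D = Cmin,ss·Vd·(1−f)/f.
D = 20 × 14 × (1−f)/f ≈ 20 × 14 × 12.79158 ≈ 3581.64 mg.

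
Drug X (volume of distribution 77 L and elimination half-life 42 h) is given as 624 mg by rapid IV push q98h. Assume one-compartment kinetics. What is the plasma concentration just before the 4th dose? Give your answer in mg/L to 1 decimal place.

2.0 mg/L

f = (1/2)^(τ/t½) = (1/2)^(98/42) ≈ 0.1984.
C₀ = D/Vd = 624/77 ≈ 8.104 mg/L.
Before the 4th dose, 3 doses have been given. Superposition: Cmin = C₀·(f + f² + … + f^3).
≈ 8.104 × (0.1984 + 0.0394 + 0.0078) ≈ 8.104 × 0.2456 ≈ 1.990 mg/L.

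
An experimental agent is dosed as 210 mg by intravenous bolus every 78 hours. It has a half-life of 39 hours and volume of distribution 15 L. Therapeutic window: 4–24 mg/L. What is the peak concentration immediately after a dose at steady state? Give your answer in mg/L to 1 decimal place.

18.7 mg/L

τ = 78 h = 2 half-lives, so f = (1/2)^2 = 0.25.
Accumulation ratio R = 1/(1 − f) = 1/0.75 = 4/3.
Single-dose peak C₀ = D/Vd = 210/15 = 14 mg/L.
Steady-state peak Cmax,ss = C₀·R = 14 × 4/3 ≈ 18.667 mg/L.
Peak 18.7 mg/L vs MTC 24 mg/L: below toxic threshold.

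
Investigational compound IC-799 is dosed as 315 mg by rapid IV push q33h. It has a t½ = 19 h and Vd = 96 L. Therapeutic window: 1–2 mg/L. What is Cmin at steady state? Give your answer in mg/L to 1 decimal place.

1.4 mg/L

k = ln2/t½ = ln2/19 ≈ 0.036481 h⁻¹; fraction remaining f = e^(−kτ) = e^(−0.036481×33) ≈ 0.3000.
Accumulation ratio R = 1/(1 − f) ≈ 1/0.7000 ≈ 1.4286.
Single-dose peak C₀ = D/Vd = 315/96 ≈ 3.281 mg/L.
Cmax,ss = C₀/(1 − f) ≈ 3.281/0.7000 ≈ 4.687 mg/L.
Steady-state trough Cmin,ss = Cmax,ss·f ≈ 4.687 × 0.3000 ≈ 1.406 mg/L.
Trough 1.4 mg/L vs MEC 1 mg/L: adequate.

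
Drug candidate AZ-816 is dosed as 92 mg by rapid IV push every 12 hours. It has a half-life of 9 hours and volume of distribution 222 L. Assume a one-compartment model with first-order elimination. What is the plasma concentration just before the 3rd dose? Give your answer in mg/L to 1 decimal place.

f = (1/2)^(τ/t½) = (1/2)^(12/9) ≈ 0.3969.
C₀ = D/Vd = 92/222 ≈ 0.414 mg/L.
Before the 3rd dose, 2 doses have been given. Superposition: Cmin = C₀·(f + f²).
≈ 0.414 × (0.3969 + 0.1575) ≈ 0.414 × 0.5544 ≈ 0.230 mg/L.

0.2 mg/L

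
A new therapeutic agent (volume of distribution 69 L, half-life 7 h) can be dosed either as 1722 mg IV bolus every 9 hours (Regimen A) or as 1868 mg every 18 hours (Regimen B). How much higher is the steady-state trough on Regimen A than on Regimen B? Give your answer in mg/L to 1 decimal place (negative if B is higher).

Regimen A: f = (1/2)^(9/7) ≈ 0.4102; Cmin,ss = (1722/69)·f/(1−f) ≈ 17.357 mg/L.
Regimen B: f = (1/2)^(18/7) ≈ 0.1682; Cmin,ss = (1868/69)·f/(1−f) ≈ 5.474 mg/L.
Difference ≈ 17.357 − 5.474 ≈ 11.883 mg/L.

11.9 mg/L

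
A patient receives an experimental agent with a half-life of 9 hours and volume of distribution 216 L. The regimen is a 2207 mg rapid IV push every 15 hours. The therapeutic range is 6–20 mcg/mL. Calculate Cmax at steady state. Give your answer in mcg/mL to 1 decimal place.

Over one 15-h interval, 15/9 ≈ 1.6667 half-lives elapse, leaving f ≈ 0.3150 of each dose.
Accumulation ratio R = 1/(1 − f) ≈ 1/0.6850 ≈ 1.4599.
Single-dose peak C₀ = D/Vd = 2207/216 ≈ 10.218 mcg/mL.
Steady-state peak Cmax,ss = C₀·R ≈ 10.218 × 1.4599 ≈ 14.917 mcg/mL.
Peak 14.9 mcg/mL vs MTC 20 mcg/mL: below toxic threshold.

14.9 mcg/mL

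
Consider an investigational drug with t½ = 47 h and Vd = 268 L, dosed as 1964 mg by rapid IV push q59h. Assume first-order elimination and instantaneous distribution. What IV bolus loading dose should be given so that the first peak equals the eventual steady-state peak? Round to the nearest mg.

3380 mg

f = (1/2)^(59/47) ≈ 0.418901; accumulation ratio R = 1/(1−f) ≈ 1.72088.
Loading dose to hit Cmax,ss on first dose: D_load = D_maint·R ≈ 1964 × 1.72088 ≈ 3379.81 mg.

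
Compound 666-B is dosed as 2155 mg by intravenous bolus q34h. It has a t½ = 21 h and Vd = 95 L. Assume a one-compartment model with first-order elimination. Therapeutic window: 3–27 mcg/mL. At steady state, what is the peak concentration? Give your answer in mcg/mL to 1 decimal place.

k = ln2/t½ = ln2/21 ≈ 0.033007 h⁻¹; fraction remaining f = e^(−kτ) = e^(−0.033007×34) ≈ 0.3256.
At steady state, accumulation factor R = 1/(1 − e^(−kτ)) ≈ 1.4828.
Single-dose peak C₀ = D/Vd = 2155/95 ≈ 22.684 mcg/mL.
Steady-state peak Cmax,ss = C₀·R ≈ 22.684 × 1.4828 ≈ 33.636 mcg/mL.
Peak 33.6 mcg/mL vs MTC 27 mcg/mL: exceeds toxic threshold.

33.6 mcg/mL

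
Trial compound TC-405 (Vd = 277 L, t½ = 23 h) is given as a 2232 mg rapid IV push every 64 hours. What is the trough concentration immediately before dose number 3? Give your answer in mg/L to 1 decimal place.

f = (1/2)^(τ/t½) = (1/2)^(64/23) ≈ 0.1453.
C₀ = D/Vd = 2232/277 ≈ 8.058 mg/L.
Before the 3rd dose, 2 doses have been given. Superposition: Cmin = C₀·(f + f²).
≈ 8.058 × (0.1453 + 0.0211) ≈ 8.058 × 0.1664 ≈ 1.341 mg/L.

1.3 mg/L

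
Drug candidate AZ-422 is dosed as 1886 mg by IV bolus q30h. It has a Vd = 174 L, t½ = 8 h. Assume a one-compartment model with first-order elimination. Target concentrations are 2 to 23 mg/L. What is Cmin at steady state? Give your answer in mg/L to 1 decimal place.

τ/t½ = 30/8 ≈ 3.75, so fraction remaining f = (1/2)^(30/8) ≈ 0.0743.
At steady state, accumulation factor R = 1/(1 − e^(−kτ)) ≈ 1.0803.
Single-dose peak C₀ = D/Vd = 1886/174 ≈ 10.839 mg/L.
Cmax,ss = C₀/(1 − f) ≈ 10.839/0.9257 ≈ 11.709 mg/L.
One interval later, Cmin,ss = Cmax,ss·e^(−kτ) ≈ 11.709 × 0.0743 ≈ 0.870 mg/L.
Trough 0.9 mg/L vs MEC 2 mg/L: subtherapeutic.

0.9 mg/L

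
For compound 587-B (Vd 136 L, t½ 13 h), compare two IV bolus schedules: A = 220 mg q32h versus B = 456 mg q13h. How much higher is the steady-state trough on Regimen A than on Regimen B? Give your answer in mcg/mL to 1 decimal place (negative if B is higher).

Regimen A: f = (1/2)^(32/13) ≈ 0.1816; Cmin,ss = (220/136)·f/(1−f) ≈ 0.359 mcg/mL.
Regimen B: f = (1/2)^(13/13) ≈ 0.5000; Cmin,ss = (456/136)·f/(1−f) ≈ 3.353 mcg/mL.
Difference ≈ 0.359 − 3.353 ≈ -2.994 mcg/mL.

-3.0 mcg/mL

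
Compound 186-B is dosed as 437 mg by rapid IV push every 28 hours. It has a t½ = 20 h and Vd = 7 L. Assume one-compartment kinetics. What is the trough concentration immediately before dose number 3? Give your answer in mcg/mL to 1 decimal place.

32.6 mcg/mL

f = (1/2)^(τ/t½) = (1/2)^(28/20) ≈ 0.3789.
C₀ = D/Vd = 437/7 ≈ 62.429 mcg/mL.
Before the 3rd dose, 2 doses have been given. Superposition: Cmin = C₀·(f + f²).
≈ 62.429 × (0.3789 + 0.1436) ≈ 62.429 × 0.5225 ≈ 32.619 mcg/mL.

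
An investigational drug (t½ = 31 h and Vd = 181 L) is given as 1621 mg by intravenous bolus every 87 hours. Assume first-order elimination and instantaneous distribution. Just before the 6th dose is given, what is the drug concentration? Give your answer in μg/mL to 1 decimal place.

f = (1/2)^(τ/t½) = (1/2)^(87/31) ≈ 0.1429.
C₀ = D/Vd = 1621/181 ≈ 8.956 μg/mL.
Before the 6th dose, 5 doses have been given. Superposition: Cmin = C₀·(f + f² + … + f^5).
≈ 8.956 × (0.1429 + 0.0204 + 0.0029 + 0.0004 + 0.0001) ≈ 8.956 × 0.1667 ≈ 1.493 μg/mL.

1.5 μg/mL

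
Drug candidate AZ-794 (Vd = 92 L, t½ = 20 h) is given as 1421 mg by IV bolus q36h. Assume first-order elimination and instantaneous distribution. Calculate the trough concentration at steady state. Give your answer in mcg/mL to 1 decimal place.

6.2 mcg/mL

τ/t½ = 36/20 ≈ 1.8, so fraction remaining f = (1/2)^(36/20) ≈ 0.2872.
Each bolus raises the concentration by D/Vd = 1421/92 ≈ 15.446 mcg/mL.
Steady-state trough Cmin,ss = C₀·f/(1−f) ≈ 15.446 × 0.2872/0.7128 ≈ 6.223 mcg/mL.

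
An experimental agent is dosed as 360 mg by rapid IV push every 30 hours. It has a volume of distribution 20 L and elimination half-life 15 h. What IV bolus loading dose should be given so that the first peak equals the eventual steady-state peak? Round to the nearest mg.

f = (1/2)^(30/15) ≈ 0.250000; accumulation ratio R = 1/(1−f) ≈ 1.33333.
Loading dose to hit Cmax,ss on first dose: D_load = D_maint·R ≈ 360 × 1.33333 ≈ 480.00 mg.

480 mg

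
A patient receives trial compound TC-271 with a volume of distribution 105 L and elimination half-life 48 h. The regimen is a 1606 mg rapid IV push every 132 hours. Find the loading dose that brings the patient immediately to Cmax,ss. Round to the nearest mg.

1886 mg

f = (1/2)^(132/48) ≈ 0.148651; accumulation ratio R = 1/(1−f) ≈ 1.17461.
Loading dose to hit Cmax,ss on first dose: D_load = D_maint·R ≈ 1606 × 1.17461 ≈ 1886.42 mg.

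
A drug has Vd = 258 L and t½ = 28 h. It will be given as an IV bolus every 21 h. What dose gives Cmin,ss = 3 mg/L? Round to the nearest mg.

τ/t½ = 21/28 ≈ 0.75, so f = (1/2)^(21/28) ≈ 0.594604.
Cmin,ss = (D/Vd)·f/(1−f), so D = Cmin,ss·Vd·(1−f)/f.
D = 3 × 258 × (1−f)/f ≈ 3 × 258 × 0.68179 ≈ 527.71 mg.

528 mg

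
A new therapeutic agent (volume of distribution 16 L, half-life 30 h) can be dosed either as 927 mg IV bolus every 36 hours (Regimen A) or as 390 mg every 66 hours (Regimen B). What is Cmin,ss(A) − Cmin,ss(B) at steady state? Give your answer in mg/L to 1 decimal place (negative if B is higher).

37.9 mg/L

Regimen A: f = (1/2)^(36/30) ≈ 0.4353; Cmin,ss = (927/16)·f/(1−f) ≈ 44.661 mg/L.
Regimen B: f = (1/2)^(66/30) ≈ 0.2176; Cmin,ss = (390/16)·f/(1−f) ≈ 6.779 mg/L.
Difference ≈ 44.661 − 6.779 ≈ 37.882 mg/L.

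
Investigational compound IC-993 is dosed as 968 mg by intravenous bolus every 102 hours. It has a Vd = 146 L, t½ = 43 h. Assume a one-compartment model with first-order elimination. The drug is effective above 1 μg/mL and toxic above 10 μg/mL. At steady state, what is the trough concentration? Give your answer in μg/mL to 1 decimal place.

τ/t½ = 102/43 ≈ 2.3721, so fraction remaining f = (1/2)^(102/43) ≈ 0.1932.
Each bolus raises the concentration by D/Vd = 968/146 ≈ 6.630 μg/mL.
Steady-state trough Cmin,ss = C₀·f/(1−f) ≈ 6.630 × 0.1932/0.8068 ≈ 1.588 μg/mL.
Trough 1.6 μg/mL vs MEC 1 μg/mL: adequate.

1.6 μg/mL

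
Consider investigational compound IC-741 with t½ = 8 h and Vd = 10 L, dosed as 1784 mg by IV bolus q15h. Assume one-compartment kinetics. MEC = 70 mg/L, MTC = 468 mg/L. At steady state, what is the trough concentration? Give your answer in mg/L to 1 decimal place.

Over one 15-h interval, 15/8 ≈ 1.875 half-lives elapse, leaving f ≈ 0.2726 of each dose.
Single-dose peak C₀ = D/Vd = 1784/10 ≈ 178.400 mg/L.
Steady-state trough Cmin,ss = C₀·f/(1−f) ≈ 178.400 × 0.2726/0.7274 ≈ 66.857 mg/L.
Trough 66.9 mg/L vs MEC 70 mg/L: subtherapeutic.

66.9 mg/L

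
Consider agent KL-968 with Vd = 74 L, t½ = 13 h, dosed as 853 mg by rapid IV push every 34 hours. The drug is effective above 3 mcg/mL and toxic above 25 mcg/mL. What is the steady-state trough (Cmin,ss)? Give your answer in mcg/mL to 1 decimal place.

Over one 34-h interval, 34/13 ≈ 2.6154 half-lives elapse, leaving f ≈ 0.1632 of each dose.
Each bolus raises the concentration by D/Vd = 853/74 ≈ 11.527 mcg/mL.
Steady-state trough Cmin,ss = C₀·f/(1−f) ≈ 11.527 × 0.1632/0.8368 ≈ 2.248 mcg/mL.
Trough 2.2 mcg/mL vs MEC 3 mcg/mL: subtherapeutic.

2.2 mcg/mL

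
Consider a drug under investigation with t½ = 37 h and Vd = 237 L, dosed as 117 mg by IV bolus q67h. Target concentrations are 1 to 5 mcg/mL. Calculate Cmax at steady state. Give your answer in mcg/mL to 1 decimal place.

Over one 67-h interval, 67/37 ≈ 1.8108 half-lives elapse, leaving f ≈ 0.2850 of each dose.
Accumulation ratio R = 1/(1 − f) ≈ 1/0.7150 ≈ 1.3986.
Single-dose peak C₀ = D/Vd = 117/237 ≈ 0.494 mcg/mL.
Steady-state peak Cmax,ss = C₀·R ≈ 0.494 × 1.3986 ≈ 0.691 mcg/mL.
Peak 0.7 mcg/mL vs MTC 5 mcg/mL: below toxic threshold.

0.7 mcg/mL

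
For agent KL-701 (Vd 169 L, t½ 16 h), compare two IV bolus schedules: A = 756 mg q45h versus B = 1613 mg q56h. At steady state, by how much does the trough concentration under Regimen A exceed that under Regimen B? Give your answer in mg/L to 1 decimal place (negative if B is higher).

Regimen A: f = (1/2)^(45/16) ≈ 0.1423; Cmin,ss = (756/169)·f/(1−f) ≈ 0.742 mg/L.
Regimen B: f = (1/2)^(56/16) ≈ 0.0884; Cmin,ss = (1613/169)·f/(1−f) ≈ 0.926 mg/L.
Difference ≈ 0.742 − 0.926 ≈ -0.184 mg/L.

-0.2 mg/L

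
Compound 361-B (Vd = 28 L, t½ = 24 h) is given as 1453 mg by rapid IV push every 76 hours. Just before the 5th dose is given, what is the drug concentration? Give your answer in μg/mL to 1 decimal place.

f = (1/2)^(τ/t½) = (1/2)^(76/24) ≈ 0.1114.
C₀ = D/Vd = 1453/28 ≈ 51.893 μg/mL.
Before the 5th dose, 4 doses have been given. Superposition: Cmin = C₀·(f + f² + … + f^4).
≈ 51.893 × (0.1114 + 0.0124 + 0.0014 + 0.0002) ≈ 51.893 × 0.1254 ≈ 6.507 μg/mL.

6.5 μg/mL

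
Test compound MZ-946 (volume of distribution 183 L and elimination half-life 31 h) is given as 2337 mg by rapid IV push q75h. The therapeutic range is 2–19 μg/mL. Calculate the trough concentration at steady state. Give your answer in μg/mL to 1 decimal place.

2.9 μg/mL

Over one 75-h interval, 75/31 ≈ 2.4194 half-lives elapse, leaving f ≈ 0.1869 of each dose.
Accumulation ratio R = 1/(1 − f) ≈ 1/0.8131 ≈ 1.2299.
Each bolus raises the concentration by D/Vd = 2337/183 ≈ 12.770 μg/mL.
Cmax,ss = C₀/(1 − f) ≈ 12.770/0.8131 ≈ 15.705 μg/mL.
One interval later, Cmin,ss = Cmax,ss·e^(−kτ) ≈ 15.705 × 0.1869 ≈ 2.935 μg/mL.
Trough 2.9 μg/mL vs MEC 2 μg/mL: adequate.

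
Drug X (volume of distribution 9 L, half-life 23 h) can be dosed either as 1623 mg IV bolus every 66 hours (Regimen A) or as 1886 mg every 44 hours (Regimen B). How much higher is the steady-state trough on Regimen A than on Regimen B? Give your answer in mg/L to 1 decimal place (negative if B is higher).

Regimen A: f = (1/2)^(66/23) ≈ 0.1368; Cmin,ss = (1623/9)·f/(1−f) ≈ 28.579 mg/L.
Regimen B: f = (1/2)^(44/23) ≈ 0.2655; Cmin,ss = (1886/9)·f/(1−f) ≈ 75.748 mg/L.
Difference ≈ 28.579 − 75.748 ≈ -47.169 mg/L.

-47.2 mg/L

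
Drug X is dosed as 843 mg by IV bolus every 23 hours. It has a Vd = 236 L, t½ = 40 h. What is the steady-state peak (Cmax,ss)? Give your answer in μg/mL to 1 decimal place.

Over one 23-h interval, 23/40 ≈ 0.575 half-lives elapse, leaving f ≈ 0.6713 of each dose.
At steady state, accumulation factor R = 1/(1 − e^(−kτ)) ≈ 3.0423.
Each bolus raises the concentration by D/Vd = 843/236 ≈ 3.572 μg/mL.
Steady-state peak Cmax,ss = C₀·R ≈ 3.572 × 3.0423 ≈ 10.867 μg/mL.

10.9 μg/mL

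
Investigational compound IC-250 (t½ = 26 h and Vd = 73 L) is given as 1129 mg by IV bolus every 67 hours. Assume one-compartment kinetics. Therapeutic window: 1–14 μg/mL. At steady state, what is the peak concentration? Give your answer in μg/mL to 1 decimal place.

18.6 μg/mL

τ/t½ = 67/26 ≈ 2.5769, so fraction remaining f = (1/2)^(67/26) ≈ 0.1676.
Accumulation ratio R = 1/(1 − f) ≈ 1/0.8324 ≈ 1.2013.
Each bolus raises the concentration by D/Vd = 1129/73 ≈ 15.466 μg/mL.
Steady-state peak Cmax,ss = C₀·R ≈ 15.466 × 1.2013 ≈ 18.579 μg/mL.
Peak 18.6 μg/mL vs MTC 14 μg/mL: exceeds toxic threshold.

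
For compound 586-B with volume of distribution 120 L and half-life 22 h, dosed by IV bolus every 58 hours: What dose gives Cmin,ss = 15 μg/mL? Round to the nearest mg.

τ/t½ = 58/22 ≈ 2.6364, so f = (1/2)^(58/22) ≈ 0.160833.
Cmin,ss = (D/Vd)·f/(1−f), so D = Cmin,ss·Vd·(1−f)/f.
D = 15 × 120 × (1−f)/f ≈ 15 × 120 × 5.21763 ≈ 9391.73 mg.

9392 mg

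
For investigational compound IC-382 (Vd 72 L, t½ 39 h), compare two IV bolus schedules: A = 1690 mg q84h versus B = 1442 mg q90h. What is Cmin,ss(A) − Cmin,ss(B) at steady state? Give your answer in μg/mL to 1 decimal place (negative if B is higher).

Regimen A: f = (1/2)^(84/39) ≈ 0.2247; Cmin,ss = (1690/72)·f/(1−f) ≈ 6.803 μg/mL.
Regimen B: f = (1/2)^(90/39) ≈ 0.2020; Cmin,ss = (1442/72)·f/(1−f) ≈ 5.070 μg/mL.
Difference ≈ 6.803 − 5.070 ≈ 1.733 μg/mL.

1.7 μg/mL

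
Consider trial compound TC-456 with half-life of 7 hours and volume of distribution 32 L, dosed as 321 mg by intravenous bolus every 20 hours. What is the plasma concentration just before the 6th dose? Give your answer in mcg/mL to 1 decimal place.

1.6 mcg/mL

f = (1/2)^(τ/t½) = (1/2)^(20/7) ≈ 0.1380.
C₀ = D/Vd = 321/32 ≈ 10.031 mcg/mL.
Before the 6th dose, 5 doses have been given. Superposition: Cmin = C₀·(f + f² + … + f^5).
≈ 10.031 × (0.1380 + 0.0190 + 0.0026 + 0.0004 + 0.0001) ≈ 10.031 × 0.1601 ≈ 1.606 mcg/mL.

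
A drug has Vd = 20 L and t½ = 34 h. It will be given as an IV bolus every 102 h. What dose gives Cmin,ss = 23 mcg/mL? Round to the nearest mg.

3220 mg

τ/t½ = 102/34 ≈ 3, so f = (1/2)^(102/34) ≈ 0.125000.
Cmin,ss = (D/Vd)·f/(1−f), so D = Cmin,ss·Vd·(1−f)/f.
D = 23 × 20 × (1−f)/f ≈ 23 × 20 × 7.00000 ≈ 3220.00 mg.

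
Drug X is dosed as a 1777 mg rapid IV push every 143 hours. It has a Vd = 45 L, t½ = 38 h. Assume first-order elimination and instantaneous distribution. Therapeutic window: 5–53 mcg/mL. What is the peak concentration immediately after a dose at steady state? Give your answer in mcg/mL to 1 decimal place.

42.6 mcg/mL

τ/t½ = 143/38 ≈ 3.7632, so fraction remaining f = (1/2)^(143/38) ≈ 0.0737.
At steady state, accumulation factor R = 1/(1 − e^(−kτ)) ≈ 1.0796.
Single-dose peak C₀ = D/Vd = 1777/45 ≈ 39.489 mcg/mL.
Steady-state peak Cmax,ss = C₀·R ≈ 39.489 × 1.0796 ≈ 42.632 mcg/mL.
Peak 42.6 mcg/mL vs MTC 53 mcg/mL: below toxic threshold.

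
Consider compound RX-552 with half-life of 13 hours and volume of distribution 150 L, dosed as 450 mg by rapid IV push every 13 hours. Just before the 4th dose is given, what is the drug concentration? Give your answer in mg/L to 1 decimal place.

2.6 mg/L

f = (1/2)^(τ/t½) = (1/2)^(13/13) ≈ 0.5000.
C₀ = D/Vd = 450/150 ≈ 3.000 mg/L.
Before the 4th dose, 3 doses have been given. Superposition: Cmin = C₀·(f + f² + … + f^3).
≈ 3.000 × (0.5000 + 0.2500 + 0.1250) ≈ 3.000 × 0.8750 ≈ 2.625 mg/L.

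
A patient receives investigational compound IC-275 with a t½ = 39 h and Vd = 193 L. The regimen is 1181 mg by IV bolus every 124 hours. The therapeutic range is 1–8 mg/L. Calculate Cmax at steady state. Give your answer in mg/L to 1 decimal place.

6.9 mg/L

k = ln2/t½ = ln2/39 ≈ 0.017773 h⁻¹; fraction remaining f = e^(−kτ) = e^(−0.017773×124) ≈ 0.1104.
At steady state, accumulation factor R = 1/(1 − e^(−kτ)) ≈ 1.1241.
Single-dose peak C₀ = D/Vd = 1181/193 ≈ 6.119 mg/L.
Steady-state peak Cmax,ss = C₀·R ≈ 6.119 × 1.1241 ≈ 6.878 mg/L.
Peak 6.9 mg/L vs MTC 8 mg/L: below toxic threshold.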